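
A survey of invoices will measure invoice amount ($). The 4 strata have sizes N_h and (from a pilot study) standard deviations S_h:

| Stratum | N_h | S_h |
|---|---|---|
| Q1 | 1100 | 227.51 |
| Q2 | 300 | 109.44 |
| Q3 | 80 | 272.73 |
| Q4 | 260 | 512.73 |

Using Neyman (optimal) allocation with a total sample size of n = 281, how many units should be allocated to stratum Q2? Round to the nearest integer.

Neyman allocation: n_h = n · N_h S_h / Σ N_i S_i, with n = 281.
  stratum Q1: N_h·S_h = 1100·227.51 = 250261.00
  stratum Q2: N_h·S_h = 300·109.44 = 32832.00
  stratum Q3: N_h·S_h = 80·272.73 = 21818.40
  stratum Q4: N_h·S_h = 260·512.73 = 133309.80
Σ N_h S_h = 438221.20
n for stratum Q2 = 281·32832.00/438221.20 = 21.053 → 21

21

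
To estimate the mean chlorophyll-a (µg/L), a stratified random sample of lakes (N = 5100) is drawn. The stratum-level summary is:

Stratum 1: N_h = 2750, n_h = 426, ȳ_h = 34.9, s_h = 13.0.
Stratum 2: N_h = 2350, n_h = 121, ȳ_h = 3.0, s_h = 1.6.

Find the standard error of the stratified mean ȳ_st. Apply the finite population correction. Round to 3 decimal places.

SE(ȳ_st) ≈ 0.319

V̂(ȳ_st) = Σ W_h² (1 − n_h/N_h) s_h²/n_h, with W_h = N_h/N and N = 5100:
  stratum 1: (2750/5100)²·(1 − 426/2750)·13.0²/426 = 0.0974778
  stratum 2: (2350/5100)²·(1 − 121/2350)·1.6²/121 = 0.00426081
V̂(ȳ_st) = 0.101739
SE(ȳ_st) = √0.101739 = 0.318965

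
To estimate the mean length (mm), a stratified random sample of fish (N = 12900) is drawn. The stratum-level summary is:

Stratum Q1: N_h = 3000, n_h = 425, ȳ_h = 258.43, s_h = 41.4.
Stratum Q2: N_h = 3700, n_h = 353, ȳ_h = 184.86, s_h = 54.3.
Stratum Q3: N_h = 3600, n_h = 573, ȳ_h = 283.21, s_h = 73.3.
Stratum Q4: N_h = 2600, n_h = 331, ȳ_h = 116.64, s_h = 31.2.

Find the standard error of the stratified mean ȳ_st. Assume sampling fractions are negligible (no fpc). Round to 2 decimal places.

SE(ȳ_st) ≈ 1.32

V̂(ȳ_st) = Σ W_h² s_h²/n_h, with W_h = N_h/N and N = 12900:
  stratum Q1: (3000/12900)²·41.4²/425 = 0.21811
  stratum Q2: (3700/12900)²·54.3²/353 = 0.687146
  stratum Q3: (3600/12900)²·73.3²/573 = 0.730262
  stratum Q4: (2600/12900)²·31.2²/331 = 0.119467
V̂(ȳ_st) = 1.75499
SE(ȳ_st) = √1.75499 = 1.32476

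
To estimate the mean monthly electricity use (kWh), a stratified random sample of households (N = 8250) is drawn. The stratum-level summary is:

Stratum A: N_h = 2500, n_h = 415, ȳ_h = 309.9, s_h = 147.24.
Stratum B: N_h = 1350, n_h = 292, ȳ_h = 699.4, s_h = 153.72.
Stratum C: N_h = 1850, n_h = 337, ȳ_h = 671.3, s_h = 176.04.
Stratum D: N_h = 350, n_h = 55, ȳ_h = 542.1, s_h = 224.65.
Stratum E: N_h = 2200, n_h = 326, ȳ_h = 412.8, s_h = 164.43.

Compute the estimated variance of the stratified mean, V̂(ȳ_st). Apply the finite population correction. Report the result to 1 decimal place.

V̂(ȳ_st) ≈ 15.9

V̂(ȳ_st) = Σ W_h² (1 − n_h/N_h) s_h²/n_h, with W_h = N_h/N and N = 8250:
  stratum A: (2500/8250)²·(1 − 415/2500)·147.24²/415 = 4.00075
  stratum B: (1350/8250)²·(1 − 292/1350)·153.72²/292 = 1.6982
  stratum C: (1850/8250)²·(1 − 337/1850)·176.04²/337 = 3.78177
  stratum D: (350/8250)²·(1 − 55/350)·224.65²/55 = 1.39198
  stratum E: (2200/8250)²·(1 − 326/2200)·164.43²/326 = 5.02376
V̂(ȳ_st) = 15.8965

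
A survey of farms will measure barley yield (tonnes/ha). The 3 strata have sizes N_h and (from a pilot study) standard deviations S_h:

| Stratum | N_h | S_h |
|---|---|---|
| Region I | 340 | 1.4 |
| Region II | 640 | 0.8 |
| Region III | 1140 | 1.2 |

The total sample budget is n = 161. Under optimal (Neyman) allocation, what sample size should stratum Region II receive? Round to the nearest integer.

35

Neyman allocation: n_h = n · N_h S_h / Σ N_i S_i, with n = 161.
  stratum Region I: N_h·S_h = 340·1.4 = 476.00
  stratum Region II: N_h·S_h = 640·0.8 = 512.00
  stratum Region III: N_h·S_h = 1140·1.2 = 1368.00
Σ N_h S_h = 2356.00
n for stratum Region II = 161·512.00/2356.00 = 34.988 → 35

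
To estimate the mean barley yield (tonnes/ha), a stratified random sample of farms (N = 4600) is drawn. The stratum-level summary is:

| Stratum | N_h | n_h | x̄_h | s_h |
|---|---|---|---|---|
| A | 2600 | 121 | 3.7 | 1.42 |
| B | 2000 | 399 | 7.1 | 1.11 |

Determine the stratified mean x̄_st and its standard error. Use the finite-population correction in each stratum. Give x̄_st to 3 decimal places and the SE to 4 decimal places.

x̄_st ≈ 5.178, SE ≈ 0.0745

x̄_st = Σ W_h x̄_h = (2600·3.7 + 2000·7.1)/4600 = 5.17826
V̂(x̄_st) = Σ W_h² (1 − n_h/N_h) s_h²/n_h, with W_h = N_h/N and N = 4600:
  stratum A: (2600/4600)²·(1 − 121/2600)·1.42²/121 = 0.00507605
  stratum B: (2000/4600)²·(1 − 399/2000)·1.11²/399 = 0.000467282
V̂(x̄_st) = 0.00554333
SE(x̄_st) = √0.00554333 = 0.0744535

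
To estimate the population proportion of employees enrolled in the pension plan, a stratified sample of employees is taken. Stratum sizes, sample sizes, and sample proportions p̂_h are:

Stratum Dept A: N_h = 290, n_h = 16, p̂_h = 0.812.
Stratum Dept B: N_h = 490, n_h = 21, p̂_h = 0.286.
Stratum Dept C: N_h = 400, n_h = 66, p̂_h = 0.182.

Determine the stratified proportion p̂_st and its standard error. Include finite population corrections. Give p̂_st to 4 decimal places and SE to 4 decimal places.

N = 1180; stratum weights W_h = N_h/N.
p̂_st = Σ W_h p̂_h = (290·0.812 + 490·0.286 + 400·0.182)/1180 = 0.38002
V̂(p̂_st) = Σ W_h² (1 − n_h/N_h) p̂_h(1−p̂_h)/(n_h−1):
  stratum Dept A: (290/1180)²·(1 − 16/290)·0.812·0.188/15 = 0.000580774
  stratum Dept B: (490/1180)²·(1 − 21/490)·0.286·0.714/20 = 0.00168515
  stratum Dept C: (400/1180)²·(1 − 66/400)·0.182·0.818/65 = 0.000219763
V̂(p̂_st) = 0.00248569; SE = √V̂ = 0.0498567

p̂_st ≈ 0.3800, SE ≈ 0.0499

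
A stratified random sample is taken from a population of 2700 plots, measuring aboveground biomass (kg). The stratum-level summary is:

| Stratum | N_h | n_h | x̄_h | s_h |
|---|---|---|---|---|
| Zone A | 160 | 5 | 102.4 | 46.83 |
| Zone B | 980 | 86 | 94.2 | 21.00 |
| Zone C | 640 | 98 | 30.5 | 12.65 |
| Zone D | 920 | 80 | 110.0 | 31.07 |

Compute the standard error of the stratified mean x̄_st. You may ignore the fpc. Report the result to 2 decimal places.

SE(x̄_st) ≈ 1.93

V̂(x̄_st) = Σ W_h² s_h²/n_h, with W_h = N_h/N and N = 2700:
  stratum Zone A: (160/2700)²·46.83²/5 = 1.54025
  stratum Zone B: (980/2700)²·21.00²/86 = 0.675561
  stratum Zone C: (640/2700)²·12.65²/98 = 0.0917461
  stratum Zone D: (920/2700)²·31.07²/80 = 1.40101
V̂(x̄_st) = 3.70856
SE(x̄_st) = √3.70856 = 1.92576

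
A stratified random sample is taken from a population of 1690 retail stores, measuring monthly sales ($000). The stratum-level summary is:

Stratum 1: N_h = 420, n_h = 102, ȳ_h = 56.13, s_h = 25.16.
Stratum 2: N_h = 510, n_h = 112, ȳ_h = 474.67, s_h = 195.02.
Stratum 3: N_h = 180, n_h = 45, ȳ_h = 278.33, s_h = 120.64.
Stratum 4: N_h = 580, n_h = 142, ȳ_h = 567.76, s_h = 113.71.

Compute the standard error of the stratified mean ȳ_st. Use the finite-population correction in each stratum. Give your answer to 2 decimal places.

SE(ȳ_st) ≈ 5.94

V̂(ȳ_st) = Σ W_h² (1 − n_h/N_h) s_h²/n_h, with W_h = N_h/N and N = 1690:
  stratum 1: (420/1690)²·(1 − 102/420)·25.16²/102 = 0.290218
  stratum 2: (510/1690)²·(1 − 112/510)·195.02²/112 = 24.1335
  stratum 3: (180/1690)²·(1 − 45/180)·120.64²/45 = 2.75171
  stratum 4: (580/1690)²·(1 − 142/580)·113.71²/142 = 8.09912
V̂(ȳ_st) = 35.2745
SE(ȳ_st) = √35.2745 = 5.93924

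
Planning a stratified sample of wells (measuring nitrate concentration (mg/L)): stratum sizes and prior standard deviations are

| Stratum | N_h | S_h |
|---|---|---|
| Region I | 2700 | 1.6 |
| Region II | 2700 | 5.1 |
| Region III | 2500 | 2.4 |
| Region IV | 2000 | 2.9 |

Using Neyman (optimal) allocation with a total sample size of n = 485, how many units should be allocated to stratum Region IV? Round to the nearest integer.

Neyman allocation: n_h = n · N_h S_h / Σ N_i S_i, with n = 485.
  stratum Region I: N_h·S_h = 2700·1.6 = 4320.00
  stratum Region II: N_h·S_h = 2700·5.1 = 13770.00
  stratum Region III: N_h·S_h = 2500·2.4 = 6000.00
  stratum Region IV: N_h·S_h = 2000·2.9 = 5800.00
Σ N_h S_h = 29890.00
n for stratum Region IV = 485·5800.00/29890.00 = 94.112 → 94

94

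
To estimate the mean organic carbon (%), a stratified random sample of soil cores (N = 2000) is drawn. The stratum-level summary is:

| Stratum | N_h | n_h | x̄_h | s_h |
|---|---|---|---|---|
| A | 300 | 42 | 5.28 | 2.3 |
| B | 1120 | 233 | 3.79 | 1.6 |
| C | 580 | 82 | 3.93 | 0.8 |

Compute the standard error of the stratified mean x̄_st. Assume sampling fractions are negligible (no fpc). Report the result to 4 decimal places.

V̂(x̄_st) = Σ W_h² s_h²/n_h, with W_h = N_h/N and N = 2000:
  stratum A: (300/2000)²·2.3²/42 = 0.00283393
  stratum B: (1120/2000)²·1.6²/233 = 0.00344556
  stratum C: (580/2000)²·0.8²/82 = 0.00065639
V̂(x̄_st) = 0.00693588
SE(x̄_st) = √0.00693588 = 0.0832819

SE(x̄_st) ≈ 0.0833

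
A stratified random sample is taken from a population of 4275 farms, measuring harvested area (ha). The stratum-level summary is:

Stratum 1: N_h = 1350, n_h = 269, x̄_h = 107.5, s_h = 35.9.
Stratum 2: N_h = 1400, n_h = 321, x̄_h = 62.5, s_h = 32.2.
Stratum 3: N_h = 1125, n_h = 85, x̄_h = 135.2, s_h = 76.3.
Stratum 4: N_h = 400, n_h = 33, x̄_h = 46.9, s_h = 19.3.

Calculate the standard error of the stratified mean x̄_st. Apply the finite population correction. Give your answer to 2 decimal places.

V̂(x̄_st) = Σ W_h² (1 − n_h/N_h) s_h²/n_h, with W_h = N_h/N and N = 4275:
  stratum 1: (1350/4275)²·(1 − 269/1350)·35.9²/269 = 0.382581
  stratum 2: (1400/4275)²·(1 − 321/1400)·32.2²/321 = 0.266983
  stratum 3: (1125/4275)²·(1 − 85/1125)·76.3²/85 = 4.38474
  stratum 4: (400/4275)²·(1 − 33/400)·19.3²/33 = 0.0906681
V̂(x̄_st) = 5.12497
SE(x̄_st) = √5.12497 = 2.26384

SE(x̄_st) ≈ 2.26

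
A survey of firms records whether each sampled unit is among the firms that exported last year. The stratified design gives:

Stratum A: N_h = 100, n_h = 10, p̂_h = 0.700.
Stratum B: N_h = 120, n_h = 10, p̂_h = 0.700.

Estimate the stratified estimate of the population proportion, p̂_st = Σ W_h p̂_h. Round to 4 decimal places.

N = 220; stratum weights W_h = N_h/N.
p̂_st = Σ W_h p̂_h = (100·0.700 + 120·0.700)/220 = 0.70000

p̂_st ≈ 0.7000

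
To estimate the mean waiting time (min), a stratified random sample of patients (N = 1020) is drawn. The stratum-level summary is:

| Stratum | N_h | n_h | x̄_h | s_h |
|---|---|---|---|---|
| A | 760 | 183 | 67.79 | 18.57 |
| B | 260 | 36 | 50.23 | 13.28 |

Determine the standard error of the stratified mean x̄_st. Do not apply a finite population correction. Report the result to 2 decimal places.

V̂(x̄_st) = Σ W_h² s_h²/n_h, with W_h = N_h/N and N = 1020:
  stratum A: (760/1020)²·18.57²/183 = 1.04616
  stratum B: (260/1020)²·13.28²/36 = 0.318302
V̂(x̄_st) = 1.36447
SE(x̄_st) = √1.36447 = 1.1681

SE(x̄_st) ≈ 1.17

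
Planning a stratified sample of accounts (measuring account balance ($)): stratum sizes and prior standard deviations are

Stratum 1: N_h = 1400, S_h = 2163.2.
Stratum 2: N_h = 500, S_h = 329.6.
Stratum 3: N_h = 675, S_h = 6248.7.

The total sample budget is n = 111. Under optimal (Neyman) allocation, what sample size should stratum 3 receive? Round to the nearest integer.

63

Neyman allocation: n_h = n · N_h S_h / Σ N_i S_i, with n = 111.
  stratum 1: N_h·S_h = 1400·2163.2 = 3028480.00
  stratum 2: N_h·S_h = 500·329.6 = 164800.00
  stratum 3: N_h·S_h = 675·6248.7 = 4217872.50
Σ N_h S_h = 7411152.50
n for stratum 3 = 111·4217872.50/7411152.50 = 63.173 → 63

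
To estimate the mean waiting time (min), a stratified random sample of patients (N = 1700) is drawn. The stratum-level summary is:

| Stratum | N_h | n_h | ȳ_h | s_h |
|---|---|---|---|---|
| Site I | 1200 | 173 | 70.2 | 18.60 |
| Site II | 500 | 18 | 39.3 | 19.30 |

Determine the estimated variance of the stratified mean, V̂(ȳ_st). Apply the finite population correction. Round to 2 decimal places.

V̂(ȳ_st) ≈ 2.58

V̂(ȳ_st) = Σ W_h² (1 − n_h/N_h) s_h²/n_h, with W_h = N_h/N and N = 1700:
  stratum Site I: (1200/1700)²·(1 − 173/1200)·18.60²/173 = 0.852773
  stratum Site II: (500/1700)²·(1 − 18/500)·19.30²/18 = 1.72568
V̂(ȳ_st) = 2.57846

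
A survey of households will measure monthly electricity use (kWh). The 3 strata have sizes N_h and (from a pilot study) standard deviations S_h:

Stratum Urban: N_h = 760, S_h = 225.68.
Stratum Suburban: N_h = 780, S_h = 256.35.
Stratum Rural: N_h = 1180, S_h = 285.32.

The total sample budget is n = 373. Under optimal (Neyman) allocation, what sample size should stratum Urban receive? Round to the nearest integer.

90

Neyman allocation: n_h = n · N_h S_h / Σ N_i S_i, with n = 373.
  stratum Urban: N_h·S_h = 760·225.68 = 171516.80
  stratum Suburban: N_h·S_h = 780·256.35 = 199953.00
  stratum Rural: N_h·S_h = 1180·285.32 = 336677.60
Σ N_h S_h = 708147.40
n for stratum Urban = 373·171516.80/708147.40 = 90.342 → 90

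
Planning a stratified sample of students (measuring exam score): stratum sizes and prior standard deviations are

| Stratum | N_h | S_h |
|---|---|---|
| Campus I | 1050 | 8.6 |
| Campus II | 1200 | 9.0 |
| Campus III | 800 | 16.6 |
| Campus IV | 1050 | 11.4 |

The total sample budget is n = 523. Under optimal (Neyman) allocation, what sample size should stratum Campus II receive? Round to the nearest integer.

125

Neyman allocation: n_h = n · N_h S_h / Σ N_i S_i, with n = 523.
  stratum Campus I: N_h·S_h = 1050·8.6 = 9030.00
  stratum Campus II: N_h·S_h = 1200·9.0 = 10800.00
  stratum Campus III: N_h·S_h = 800·16.6 = 13280.00
  stratum Campus IV: N_h·S_h = 1050·11.4 = 11970.00
Σ N_h S_h = 45080.00
n for stratum Campus II = 523·10800.00/45080.00 = 125.297 → 125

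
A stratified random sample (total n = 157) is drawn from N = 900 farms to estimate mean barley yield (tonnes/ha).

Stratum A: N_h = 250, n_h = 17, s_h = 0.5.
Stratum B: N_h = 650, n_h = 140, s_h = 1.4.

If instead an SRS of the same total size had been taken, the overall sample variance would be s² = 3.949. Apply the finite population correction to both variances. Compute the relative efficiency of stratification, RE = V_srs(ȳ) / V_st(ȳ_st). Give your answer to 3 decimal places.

RE ≈ 3.059

V̂(ȳ_st) = Σ W_h² (1 − n_h/N_h) s_h²/n_h, with W_h = N_h/N and N = 900:
  stratum A: (250/900)²·(1 − 17/250)·0.5²/17 = 0.00105755
  stratum B: (650/900)²·(1 − 140/650)·1.4²/140 = 0.00572963
V_st = 0.00678718
V_srs = (1 − 157/900)·3.949/157 = 0.0207651
Relative efficiency = V_srs / V_st = 0.0207651/0.00678718 = 3.0595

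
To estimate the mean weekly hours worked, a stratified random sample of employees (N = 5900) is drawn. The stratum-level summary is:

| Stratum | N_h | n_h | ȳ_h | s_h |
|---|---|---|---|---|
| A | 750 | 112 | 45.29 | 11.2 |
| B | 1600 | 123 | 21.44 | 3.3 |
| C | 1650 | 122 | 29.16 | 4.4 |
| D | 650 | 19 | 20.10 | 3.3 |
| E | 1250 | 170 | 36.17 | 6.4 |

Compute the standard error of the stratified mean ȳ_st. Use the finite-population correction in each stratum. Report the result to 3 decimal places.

SE(ȳ_st) ≈ 0.221

V̂(ȳ_st) = Σ W_h² (1 − n_h/N_h) s_h²/n_h, with W_h = N_h/N and N = 5900:
  stratum A: (750/5900)²·(1 − 112/750)·11.2²/112 = 0.0153956
  stratum B: (1600/5900)²·(1 − 123/1600)·3.3²/123 = 0.00601062
  stratum C: (1650/5900)²·(1 − 122/1650)·4.4²/122 = 0.0114934
  stratum D: (650/5900)²·(1 − 19/650)·3.3²/19 = 0.00675325
  stratum E: (1250/5900)²·(1 − 170/1250)·6.4²/170 = 0.00934417
V̂(ȳ_st) = 0.048997
SE(ȳ_st) = √0.048997 = 0.221353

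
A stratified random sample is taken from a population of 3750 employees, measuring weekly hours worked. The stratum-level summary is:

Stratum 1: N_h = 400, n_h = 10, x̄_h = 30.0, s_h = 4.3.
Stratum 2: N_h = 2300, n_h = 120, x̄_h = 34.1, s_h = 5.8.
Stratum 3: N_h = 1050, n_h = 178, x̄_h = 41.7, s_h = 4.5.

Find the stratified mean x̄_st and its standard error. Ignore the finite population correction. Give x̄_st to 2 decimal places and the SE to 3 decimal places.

x̄_st ≈ 35.79, SE ≈ 0.368

x̄_st = Σ W_h x̄_h = (400·30.0 + 2300·34.1 + 1050·41.7)/3750 = 35.79067
V̂(x̄_st) = Σ W_h² s_h²/n_h, with W_h = N_h/N and N = 3750:
  stratum 1: (400/3750)²·4.3²/10 = 0.0210375
  stratum 2: (2300/3750)²·5.8²/120 = 0.105455
  stratum 3: (1050/3750)²·4.5²/178 = 0.0089191
V̂(x̄_st) = 0.135412
SE(x̄_st) = √0.135412 = 0.367983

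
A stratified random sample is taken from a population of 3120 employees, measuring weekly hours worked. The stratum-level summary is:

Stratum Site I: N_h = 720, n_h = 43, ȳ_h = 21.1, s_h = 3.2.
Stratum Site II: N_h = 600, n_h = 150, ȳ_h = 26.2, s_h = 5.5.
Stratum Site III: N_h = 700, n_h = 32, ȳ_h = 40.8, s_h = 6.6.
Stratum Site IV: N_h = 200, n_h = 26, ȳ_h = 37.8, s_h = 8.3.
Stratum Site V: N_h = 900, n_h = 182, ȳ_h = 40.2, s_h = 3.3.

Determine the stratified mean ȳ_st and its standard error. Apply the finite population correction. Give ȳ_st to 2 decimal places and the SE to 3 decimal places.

ȳ_st = Σ W_h ȳ_h = (720·21.1 + 600·26.2 + 700·40.8 + 200·37.8 + 900·40.2)/3120 = 33.08077
V̂(ȳ_st) = Σ W_h² (1 − n_h/N_h) s_h²/n_h, with W_h = N_h/N and N = 3120:
  stratum Site I: (720/3120)²·(1 − 43/720)·3.2²/43 = 0.0119246
  stratum Site II: (600/3120)²·(1 − 150/600)·5.5²/150 = 0.00559357
  stratum Site III: (700/3120)²·(1 − 32/700)·6.6²/32 = 0.0653888
  stratum Site IV: (200/3120)²·(1 − 26/200)·8.3²/26 = 0.00947224
  stratum Site V: (900/3120)²·(1 − 182/900)·3.3²/182 = 0.00397205
V̂(ȳ_st) = 0.0963512
SE(ȳ_st) = √0.0963512 = 0.310405

ȳ_st ≈ 33.08, SE ≈ 0.310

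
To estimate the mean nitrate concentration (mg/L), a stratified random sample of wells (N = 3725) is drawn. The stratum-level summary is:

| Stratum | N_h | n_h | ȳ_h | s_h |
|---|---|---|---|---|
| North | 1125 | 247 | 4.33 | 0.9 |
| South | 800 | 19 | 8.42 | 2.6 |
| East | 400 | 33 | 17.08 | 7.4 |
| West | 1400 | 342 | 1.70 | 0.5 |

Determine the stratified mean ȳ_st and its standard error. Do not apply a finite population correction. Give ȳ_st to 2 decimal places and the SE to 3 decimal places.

ȳ_st = Σ W_h ȳ_h = (1125·4.33 + 800·8.42 + 400·17.08 + 1400·1.70)/3725 = 5.58906
V̂(ȳ_st) = Σ W_h² s_h²/n_h, with W_h = N_h/N and N = 3725:
  stratum North: (1125/3725)²·0.9²/247 = 0.000299117
  stratum South: (800/3725)²·2.6²/19 = 0.0164105
  stratum East: (400/3725)²·7.4²/33 = 0.0191345
  stratum West: (1400/3725)²·0.5²/342 = 0.000103257
V̂(ȳ_st) = 0.0359473
SE(ȳ_st) = √0.0359473 = 0.189598

ȳ_st ≈ 5.59, SE ≈ 0.190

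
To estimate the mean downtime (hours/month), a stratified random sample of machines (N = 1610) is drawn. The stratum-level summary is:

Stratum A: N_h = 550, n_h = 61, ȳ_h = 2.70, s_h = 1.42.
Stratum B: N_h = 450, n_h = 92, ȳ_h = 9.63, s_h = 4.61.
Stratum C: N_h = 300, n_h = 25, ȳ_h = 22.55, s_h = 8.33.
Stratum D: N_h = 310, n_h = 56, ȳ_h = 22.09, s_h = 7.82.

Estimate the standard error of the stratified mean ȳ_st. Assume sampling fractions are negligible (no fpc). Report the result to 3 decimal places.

SE(ȳ_st) ≈ 0.398

V̂(ȳ_st) = Σ W_h² s_h²/n_h, with W_h = N_h/N and N = 1610:
  stratum A: (550/1610)²·1.42²/61 = 0.00385763
  stratum B: (450/1610)²·4.61²/92 = 0.0180463
  stratum C: (300/1610)²·8.33²/25 = 0.0963698
  stratum D: (310/1610)²·7.82²/56 = 0.0404853
V̂(ȳ_st) = 0.158759
SE(ȳ_st) = √0.158759 = 0.398446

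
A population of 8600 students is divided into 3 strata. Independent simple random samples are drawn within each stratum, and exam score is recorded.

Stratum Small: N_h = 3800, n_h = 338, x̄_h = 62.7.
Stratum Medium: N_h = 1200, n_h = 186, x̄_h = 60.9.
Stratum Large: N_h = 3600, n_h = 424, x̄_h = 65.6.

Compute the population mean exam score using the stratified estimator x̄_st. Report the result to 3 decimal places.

x̄_st ≈ 63.663

N = Σ N_h = 8600. Stratum weights W_h = N_h/N.
x̄_st = (3800·62.7 + 1200·60.9 + 3600·65.6) / 8600 = 63.66279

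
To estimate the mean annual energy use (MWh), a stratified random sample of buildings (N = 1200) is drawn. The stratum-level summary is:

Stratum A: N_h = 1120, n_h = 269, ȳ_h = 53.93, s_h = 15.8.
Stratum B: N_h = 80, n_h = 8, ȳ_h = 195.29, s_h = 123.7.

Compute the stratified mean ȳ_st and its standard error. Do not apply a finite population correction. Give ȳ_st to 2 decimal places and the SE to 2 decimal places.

ȳ_st = Σ W_h ȳ_h = (1120·53.93 + 80·195.29)/1200 = 63.35400
V̂(ȳ_st) = Σ W_h² s_h²/n_h, with W_h = N_h/N and N = 1200:
  stratum A: (1120/1200)²·15.8²/269 = 0.808417
  stratum B: (80/1200)²·123.7²/8 = 8.50094
V̂(ȳ_st) = 9.30936
SE(ȳ_st) = √9.30936 = 3.05112

ȳ_st ≈ 63.35, SE ≈ 3.05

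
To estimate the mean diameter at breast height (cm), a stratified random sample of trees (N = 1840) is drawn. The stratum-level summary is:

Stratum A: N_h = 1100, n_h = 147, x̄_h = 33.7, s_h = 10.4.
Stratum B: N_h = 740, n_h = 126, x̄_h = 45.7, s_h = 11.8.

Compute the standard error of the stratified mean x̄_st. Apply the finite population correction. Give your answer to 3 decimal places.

V̂(x̄_st) = Σ W_h² (1 − n_h/N_h) s_h²/n_h, with W_h = N_h/N and N = 1840:
  stratum A: (1100/1840)²·(1 − 147/1100)·10.4²/147 = 0.227824
  stratum B: (740/1840)²·(1 − 126/740)·11.8²/126 = 0.148306
V̂(x̄_st) = 0.37613
SE(x̄_st) = √0.37613 = 0.613294

SE(x̄_st) ≈ 0.613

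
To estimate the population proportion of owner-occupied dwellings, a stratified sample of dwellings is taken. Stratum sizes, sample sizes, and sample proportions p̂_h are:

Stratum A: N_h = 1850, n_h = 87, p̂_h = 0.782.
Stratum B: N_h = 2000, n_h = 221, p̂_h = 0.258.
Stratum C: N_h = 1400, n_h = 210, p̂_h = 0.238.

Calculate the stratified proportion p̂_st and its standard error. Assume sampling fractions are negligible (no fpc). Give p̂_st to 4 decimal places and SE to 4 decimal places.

p̂_st ≈ 0.4373, SE ≈ 0.0208

N = 5250; stratum weights W_h = N_h/N.
p̂_st = Σ W_h p̂_h = (1850·0.782 + 2000·0.258 + 1400·0.238)/5250 = 0.43731
V̂(p̂_st) = Σ W_h² p̂_h(1−p̂_h)/(n_h−1):
  stratum A: (1850/5250)²·0.782·0.218/86 = 0.000246144
  stratum B: (2000/5250)²·0.258·0.742/220 = 0.000126282
  stratum C: (1400/5250)²·0.238·0.762/209 = 6.17054e-05
V̂(p̂_st) = 0.000434132; SE = √V̂ = 0.0208358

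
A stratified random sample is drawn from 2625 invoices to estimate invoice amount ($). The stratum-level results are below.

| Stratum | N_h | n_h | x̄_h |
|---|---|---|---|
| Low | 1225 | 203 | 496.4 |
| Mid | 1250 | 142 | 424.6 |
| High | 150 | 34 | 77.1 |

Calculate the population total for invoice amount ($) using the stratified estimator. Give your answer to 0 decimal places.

τ̂_st ≈ 1150405

τ̂_st = Σ N_h x̄_h = 1225·496.4 + 1250·424.6 + 150·77.1 = 1150405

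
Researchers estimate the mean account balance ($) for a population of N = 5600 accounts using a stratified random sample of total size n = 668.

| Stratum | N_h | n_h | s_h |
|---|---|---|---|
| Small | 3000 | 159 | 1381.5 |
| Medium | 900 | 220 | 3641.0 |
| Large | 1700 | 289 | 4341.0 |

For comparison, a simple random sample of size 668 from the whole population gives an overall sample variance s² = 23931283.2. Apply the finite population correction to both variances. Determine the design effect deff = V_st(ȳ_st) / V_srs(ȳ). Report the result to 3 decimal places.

V̂(ȳ_st) = Σ W_h² (1 − n_h/N_h) s_h²/n_h, with W_h = N_h/N and N = 5600:
  stratum Small: (3000/5600)²·(1 − 159/3000)·1381.5²/159 = 3262.28
  stratum Medium: (900/5600)²·(1 − 220/900)·3641.0²/220 = 1175.96
  stratum Large: (1700/5600)²·(1 − 289/1700)·4341.0²/289 = 4987.49
V_st = 9425.73
V_srs = (1 − 668/5600)·23931283.2/668 = 31551.8
deff = V_st / V_srs = 9425.73/31551.8 = 0.2987

deff ≈ 0.299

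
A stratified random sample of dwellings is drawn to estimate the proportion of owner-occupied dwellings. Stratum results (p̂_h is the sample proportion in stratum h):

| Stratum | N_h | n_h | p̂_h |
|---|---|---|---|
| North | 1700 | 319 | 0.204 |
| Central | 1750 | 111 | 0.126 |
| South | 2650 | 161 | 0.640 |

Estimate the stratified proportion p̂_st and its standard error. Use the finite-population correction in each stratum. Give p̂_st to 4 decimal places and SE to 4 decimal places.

N = 6100; stratum weights W_h = N_h/N.
p̂_st = Σ W_h p̂_h = (1700·0.204 + 1750·0.126 + 2650·0.640)/6100 = 0.37103
V̂(p̂_st) = Σ W_h² (1 − n_h/N_h) p̂_h(1−p̂_h)/(n_h−1):
  stratum North: (1700/6100)²·(1 − 319/1700)·0.204·0.796/318 = 3.2218e-05
  stratum Central: (1750/6100)²·(1 − 111/1750)·0.126·0.874/110 = 7.71697e-05
  stratum South: (2650/6100)²·(1 − 161/2650)·0.640·0.360/160 = 0.000255255
V̂(p̂_st) = 0.000364642; SE = √V̂ = 0.0190956

p̂_st ≈ 0.3710, SE ≈ 0.0191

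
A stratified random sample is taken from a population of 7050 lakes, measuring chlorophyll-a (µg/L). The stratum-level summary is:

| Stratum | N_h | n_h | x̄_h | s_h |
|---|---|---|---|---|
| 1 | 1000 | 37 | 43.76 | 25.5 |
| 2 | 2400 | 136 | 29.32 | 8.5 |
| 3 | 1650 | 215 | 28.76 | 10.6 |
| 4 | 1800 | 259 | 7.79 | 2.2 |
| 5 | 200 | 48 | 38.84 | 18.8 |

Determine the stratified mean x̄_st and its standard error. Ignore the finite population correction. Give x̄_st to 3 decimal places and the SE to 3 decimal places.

x̄_st = Σ W_h x̄_h = (1000·43.76 + 2400·29.32 + 1650·28.76 + 1800·7.79 + 200·38.84)/7050 = 26.01021
V̂(x̄_st) = Σ W_h² s_h²/n_h, with W_h = N_h/N and N = 7050:
  stratum 1: (1000/7050)²·25.5²/37 = 0.35359
  stratum 2: (2400/7050)²·8.5²/136 = 0.0615663
  stratum 3: (1650/7050)²·10.6²/215 = 0.0286261
  stratum 4: (1800/7050)²·2.2²/259 = 0.00121818
  stratum 5: (200/7050)²·18.8²/48 = 0.00592593
V̂(x̄_st) = 0.450927
SE(x̄_st) = √0.450927 = 0.671511

x̄_st ≈ 26.010, SE ≈ 0.672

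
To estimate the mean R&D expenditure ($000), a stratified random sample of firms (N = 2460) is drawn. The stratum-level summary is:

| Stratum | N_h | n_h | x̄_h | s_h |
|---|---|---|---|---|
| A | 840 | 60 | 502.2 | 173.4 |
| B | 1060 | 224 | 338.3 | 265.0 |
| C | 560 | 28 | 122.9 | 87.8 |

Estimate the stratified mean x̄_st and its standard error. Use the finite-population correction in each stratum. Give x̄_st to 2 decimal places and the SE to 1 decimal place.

x̄_st = Σ W_h x̄_h = (840·502.2 + 1060·338.3 + 560·122.9)/2460 = 345.23171
V̂(x̄_st) = Σ W_h² (1 − n_h/N_h) s_h²/n_h, with W_h = N_h/N and N = 2460:
  stratum A: (840/2460)²·(1 − 60/840)·173.4²/60 = 54.2564
  stratum B: (1060/2460)²·(1 − 224/1060)·265.0²/224 = 45.9077
  stratum C: (560/2460)²·(1 − 28/560)·87.8²/28 = 13.5538
V̂(x̄_st) = 113.718
SE(x̄_st) = √113.718 = 10.6639

x̄_st ≈ 345.23, SE ≈ 10.7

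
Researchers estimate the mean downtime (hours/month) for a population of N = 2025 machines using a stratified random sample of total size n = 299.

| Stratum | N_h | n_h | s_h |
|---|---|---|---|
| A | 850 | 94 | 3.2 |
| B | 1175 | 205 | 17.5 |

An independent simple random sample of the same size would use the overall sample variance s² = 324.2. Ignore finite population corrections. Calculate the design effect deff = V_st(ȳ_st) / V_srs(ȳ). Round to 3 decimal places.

deff ≈ 0.482

V̂(ȳ_st) = Σ W_h² s_h²/n_h, with W_h = N_h/N and N = 2025:
  stratum A: (850/2025)²·3.2²/94 = 0.0191938
  stratum B: (1175/2025)²·17.5²/205 = 0.502977
V_st = 0.522171
V_srs = s²/n = 324.2/299 = 1.08428
deff = V_st / V_srs = 0.522171/1.08428 = 0.4816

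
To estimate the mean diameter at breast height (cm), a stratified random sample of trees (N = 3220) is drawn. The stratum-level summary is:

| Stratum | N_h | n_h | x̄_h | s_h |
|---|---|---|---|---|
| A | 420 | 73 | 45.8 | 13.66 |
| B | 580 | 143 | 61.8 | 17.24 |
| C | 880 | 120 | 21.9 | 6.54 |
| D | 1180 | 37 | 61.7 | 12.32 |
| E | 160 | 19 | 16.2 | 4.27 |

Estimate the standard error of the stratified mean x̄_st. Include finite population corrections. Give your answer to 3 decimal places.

SE(x̄_st) ≈ 0.803

V̂(x̄_st) = Σ W_h² (1 − n_h/N_h) s_h²/n_h, with W_h = N_h/N and N = 3220:
  stratum A: (420/3220)²·(1 − 73/420)·13.66²/73 = 0.035929
  stratum B: (580/3220)²·(1 − 143/580)·17.24²/143 = 0.0508085
  stratum C: (880/3220)²·(1 − 120/880)·6.54²/120 = 0.022991
  stratum D: (1180/3220)²·(1 − 37/1180)·12.32²/37 = 0.533625
  stratum E: (160/3220)²·(1 − 19/160)·4.27²/19 = 0.002088
V̂(x̄_st) = 0.645442
SE(x̄_st) = √0.645442 = 0.803394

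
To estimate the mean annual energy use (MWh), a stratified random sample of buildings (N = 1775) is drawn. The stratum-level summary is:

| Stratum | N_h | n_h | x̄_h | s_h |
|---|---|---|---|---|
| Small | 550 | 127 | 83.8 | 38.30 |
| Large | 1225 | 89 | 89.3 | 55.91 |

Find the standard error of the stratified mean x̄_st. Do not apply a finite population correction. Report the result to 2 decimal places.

SE(x̄_st) ≈ 4.22

V̂(x̄_st) = Σ W_h² s_h²/n_h, with W_h = N_h/N and N = 1775:
  stratum Small: (550/1775)²·38.30²/127 = 1.10898
  stratum Large: (1225/1775)²·55.91²/89 = 16.7288
V̂(x̄_st) = 17.8378
SE(x̄_st) = √17.8378 = 4.22348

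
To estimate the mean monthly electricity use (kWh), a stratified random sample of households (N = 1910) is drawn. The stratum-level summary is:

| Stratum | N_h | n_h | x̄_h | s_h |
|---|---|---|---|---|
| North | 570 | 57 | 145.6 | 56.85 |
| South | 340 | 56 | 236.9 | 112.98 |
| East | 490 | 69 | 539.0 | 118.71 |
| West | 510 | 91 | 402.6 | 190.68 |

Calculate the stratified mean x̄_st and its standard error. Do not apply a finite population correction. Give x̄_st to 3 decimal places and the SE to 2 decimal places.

x̄_st ≈ 331.400, SE ≈ 7.36

x̄_st = Σ W_h x̄_h = (570·145.6 + 340·236.9 + 490·539.0 + 510·402.6)/1910 = 331.40000
V̂(x̄_st) = Σ W_h² s_h²/n_h, with W_h = N_h/N and N = 1910:
  stratum North: (570/1910)²·56.85²/57 = 5.04974
  stratum South: (340/1910)²·112.98²/56 = 7.22281
  stratum East: (490/1910)²·118.71²/69 = 13.4416
  stratum West: (510/1910)²·190.68²/91 = 28.4867
V̂(x̄_st) = 54.2009
SE(x̄_st) = √54.2009 = 7.36212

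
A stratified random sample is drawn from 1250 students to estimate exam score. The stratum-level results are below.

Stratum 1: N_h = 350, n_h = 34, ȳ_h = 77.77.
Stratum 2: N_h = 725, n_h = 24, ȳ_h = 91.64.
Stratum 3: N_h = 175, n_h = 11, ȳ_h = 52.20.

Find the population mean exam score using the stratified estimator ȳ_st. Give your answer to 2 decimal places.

ȳ_st ≈ 82.23

N = Σ N_h = 1250. Stratum weights W_h = N_h/N.
ȳ_st = (350·77.77 + 725·91.64 + 175·52.20) / 1250 = 82.2348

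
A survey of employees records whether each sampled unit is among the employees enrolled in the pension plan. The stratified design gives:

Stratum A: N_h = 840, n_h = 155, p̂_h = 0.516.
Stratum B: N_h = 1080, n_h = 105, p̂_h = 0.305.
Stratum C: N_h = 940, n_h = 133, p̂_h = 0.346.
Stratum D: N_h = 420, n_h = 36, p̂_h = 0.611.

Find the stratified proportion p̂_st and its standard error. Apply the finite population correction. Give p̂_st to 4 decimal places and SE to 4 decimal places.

N = 3280; stratum weights W_h = N_h/N.
p̂_st = Σ W_h p̂_h = (840·0.516 + 1080·0.305 + 940·0.346 + 420·0.611)/3280 = 0.40997
V̂(p̂_st) = Σ W_h² (1 − n_h/N_h) p̂_h(1−p̂_h)/(n_h−1):
  stratum A: (840/3280)²·(1 − 155/840)·0.516·0.484/154 = 8.67354e-05
  stratum B: (1080/3280)²·(1 − 105/1080)·0.305·0.695/104 = 0.000199495
  stratum C: (940/3280)²·(1 − 133/940)·0.346·0.654/132 = 0.000120874
  stratum D: (420/3280)²·(1 − 36/420)·0.611·0.389/35 = 0.000101802
V̂(p̂_st) = 0.000508906; SE = √V̂ = 0.022559

p̂_st ≈ 0.4100, SE ≈ 0.0226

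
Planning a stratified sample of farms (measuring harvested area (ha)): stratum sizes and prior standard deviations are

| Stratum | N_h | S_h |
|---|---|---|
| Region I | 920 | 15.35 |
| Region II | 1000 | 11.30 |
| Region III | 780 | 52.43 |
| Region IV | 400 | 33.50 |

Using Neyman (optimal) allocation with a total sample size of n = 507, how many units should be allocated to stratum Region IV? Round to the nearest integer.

Neyman allocation: n_h = n · N_h S_h / Σ N_i S_i, with n = 507.
  stratum Region I: N_h·S_h = 920·15.35 = 14122.00
  stratum Region II: N_h·S_h = 1000·11.30 = 11300.00
  stratum Region III: N_h·S_h = 780·52.43 = 40895.40
  stratum Region IV: N_h·S_h = 400·33.50 = 13400.00
Σ N_h S_h = 79717.40
n for stratum Region IV = 507·13400.00/79717.40 = 85.224 → 85

85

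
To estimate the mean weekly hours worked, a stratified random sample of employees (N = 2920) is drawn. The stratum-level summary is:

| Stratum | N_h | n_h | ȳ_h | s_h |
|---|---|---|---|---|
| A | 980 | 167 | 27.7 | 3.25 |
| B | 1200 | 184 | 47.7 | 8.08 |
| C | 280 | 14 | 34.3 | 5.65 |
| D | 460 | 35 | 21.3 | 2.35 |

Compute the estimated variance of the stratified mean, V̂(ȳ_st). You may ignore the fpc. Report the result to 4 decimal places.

V̂(ȳ_st) ≈ 0.0919

V̂(ȳ_st) = Σ W_h² s_h²/n_h, with W_h = N_h/N and N = 2920:
  stratum A: (980/2920)²·3.25²/167 = 0.00712421
  stratum B: (1200/2920)²·8.08²/184 = 0.0599241
  stratum C: (280/2920)²·5.65²/14 = 0.0209662
  stratum D: (460/2920)²·2.35²/35 = 0.00391577
V̂(ȳ_st) = 0.0919303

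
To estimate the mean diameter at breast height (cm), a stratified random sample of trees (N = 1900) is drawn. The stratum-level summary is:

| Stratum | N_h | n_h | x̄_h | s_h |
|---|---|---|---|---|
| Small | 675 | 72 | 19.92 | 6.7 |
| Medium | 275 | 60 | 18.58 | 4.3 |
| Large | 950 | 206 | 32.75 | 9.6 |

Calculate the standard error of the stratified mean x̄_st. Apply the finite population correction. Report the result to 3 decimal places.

SE(x̄_st) ≈ 0.404

V̂(x̄_st) = Σ W_h² (1 − n_h/N_h) s_h²/n_h, with W_h = N_h/N and N = 1900:
  stratum Small: (675/1900)²·(1 − 72/675)·6.7²/72 = 0.0702961
  stratum Medium: (275/1900)²·(1 − 60/275)·4.3²/60 = 0.00504719
  stratum Large: (950/1900)²·(1 − 206/950)·9.6²/206 = 0.087592
V̂(x̄_st) = 0.162935
SE(x̄_st) = √0.162935 = 0.403652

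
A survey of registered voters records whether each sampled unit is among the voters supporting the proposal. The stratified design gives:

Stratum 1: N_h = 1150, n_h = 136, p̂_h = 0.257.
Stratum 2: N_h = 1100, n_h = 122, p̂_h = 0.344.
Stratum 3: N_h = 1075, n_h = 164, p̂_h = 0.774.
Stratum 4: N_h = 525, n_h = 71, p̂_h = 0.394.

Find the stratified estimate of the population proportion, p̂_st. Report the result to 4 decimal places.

p̂_st ≈ 0.4449

N = 3850; stratum weights W_h = N_h/N.
p̂_st = Σ W_h p̂_h = (1150·0.257 + 1100·0.344 + 1075·0.774 + 525·0.394)/3850 = 0.44490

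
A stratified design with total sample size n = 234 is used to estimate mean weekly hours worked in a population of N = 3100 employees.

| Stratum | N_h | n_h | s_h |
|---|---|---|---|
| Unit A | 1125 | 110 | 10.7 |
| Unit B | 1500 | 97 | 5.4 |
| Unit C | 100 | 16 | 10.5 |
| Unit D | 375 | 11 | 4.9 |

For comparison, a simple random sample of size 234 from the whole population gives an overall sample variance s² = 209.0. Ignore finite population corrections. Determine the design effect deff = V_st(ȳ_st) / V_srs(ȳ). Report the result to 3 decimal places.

deff ≈ 0.276

V̂(ȳ_st) = Σ W_h² s_h²/n_h, with W_h = N_h/N and N = 3100:
  stratum Unit A: (1125/3100)²·10.7²/110 = 0.137074
  stratum Unit B: (1500/3100)²·5.4²/97 = 0.0703842
  stratum Unit C: (100/3100)²·10.5²/16 = 0.00717027
  stratum Unit D: (375/3100)²·4.9²/11 = 0.0319403
V_st = 0.246569
V_srs = s²/n = 209.0/234 = 0.893162
deff = V_st / V_srs = 0.246569/0.893162 = 0.2761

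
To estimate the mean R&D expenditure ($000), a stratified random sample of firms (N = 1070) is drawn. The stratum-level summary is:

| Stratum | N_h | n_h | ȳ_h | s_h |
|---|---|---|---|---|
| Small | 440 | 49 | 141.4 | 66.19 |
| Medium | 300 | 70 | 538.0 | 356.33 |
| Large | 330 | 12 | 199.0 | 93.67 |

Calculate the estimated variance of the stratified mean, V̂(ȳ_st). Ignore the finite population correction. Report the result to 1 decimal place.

V̂(ȳ_st) = Σ W_h² s_h²/n_h, with W_h = N_h/N and N = 1070:
  stratum Small: (440/1070)²·66.19²/49 = 15.1191
  stratum Medium: (300/1070)²·356.33²/70 = 142.588
  stratum Large: (330/1070)²·93.67²/12 = 69.5473
V̂(ȳ_st) = 227.254

V̂(ȳ_st) ≈ 227.3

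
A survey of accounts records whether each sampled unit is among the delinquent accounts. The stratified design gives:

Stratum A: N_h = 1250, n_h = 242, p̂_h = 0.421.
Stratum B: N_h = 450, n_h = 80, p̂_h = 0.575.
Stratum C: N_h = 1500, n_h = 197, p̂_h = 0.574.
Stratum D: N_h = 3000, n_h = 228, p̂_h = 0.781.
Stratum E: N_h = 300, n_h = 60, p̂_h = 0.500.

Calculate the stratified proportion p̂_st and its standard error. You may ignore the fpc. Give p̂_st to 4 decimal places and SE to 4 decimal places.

p̂_st ≈ 0.6368, SE ≈ 0.0170

N = 6500; stratum weights W_h = N_h/N.
p̂_st = Σ W_h p̂_h = (1250·0.421 + 450·0.575 + 1500·0.574 + 3000·0.781 + 300·0.500)/6500 = 0.63677
V̂(p̂_st) = Σ W_h² p̂_h(1−p̂_h)/(n_h−1):
  stratum A: (1250/6500)²·0.421·0.579/241 = 3.74056e-05
  stratum B: (450/6500)²·0.575·0.425/79 = 1.48261e-05
  stratum C: (1500/6500)²·0.574·0.426/196 = 6.64387e-05
  stratum D: (3000/6500)²·0.781·0.219/227 = 0.000160504
  stratum E: (300/6500)²·0.500·0.500/59 = 9.02618e-06
V̂(p̂_st) = 0.0002882; SE = √V̂ = 0.0169765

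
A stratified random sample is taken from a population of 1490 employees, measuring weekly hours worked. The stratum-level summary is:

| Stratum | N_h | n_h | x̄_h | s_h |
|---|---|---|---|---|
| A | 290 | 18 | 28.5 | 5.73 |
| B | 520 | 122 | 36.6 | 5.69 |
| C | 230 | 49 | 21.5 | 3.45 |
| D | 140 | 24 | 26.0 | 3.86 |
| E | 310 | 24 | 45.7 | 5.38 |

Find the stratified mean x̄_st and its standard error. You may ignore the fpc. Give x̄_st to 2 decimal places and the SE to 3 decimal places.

x̄_st = Σ W_h x̄_h = (290·28.5 + 520·36.6 + 230·21.5 + 140·26.0 + 310·45.7)/1490 = 33.58993
V̂(x̄_st) = Σ W_h² s_h²/n_h, with W_h = N_h/N and N = 1490:
  stratum A: (290/1490)²·5.73²/18 = 0.0690972
  stratum B: (520/1490)²·5.69²/122 = 0.032322
  stratum C: (230/1490)²·3.45²/49 = 0.00578796
  stratum D: (140/1490)²·3.86²/24 = 0.00548084
  stratum E: (310/1490)²·5.38²/24 = 0.052204
V̂(x̄_st) = 0.164892
SE(x̄_st) = √0.164892 = 0.406069

x̄_st ≈ 33.59, SE ≈ 0.406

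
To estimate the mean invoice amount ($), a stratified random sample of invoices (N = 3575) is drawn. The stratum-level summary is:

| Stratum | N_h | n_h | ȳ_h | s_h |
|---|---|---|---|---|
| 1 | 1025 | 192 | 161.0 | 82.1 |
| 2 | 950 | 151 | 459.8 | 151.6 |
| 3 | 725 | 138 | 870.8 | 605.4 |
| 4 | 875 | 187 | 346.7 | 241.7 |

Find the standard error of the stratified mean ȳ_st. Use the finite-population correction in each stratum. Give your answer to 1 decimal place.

V̂(ȳ_st) = Σ W_h² (1 − n_h/N_h) s_h²/n_h, with W_h = N_h/N and N = 3575:
  stratum 1: (1025/3575)²·(1 − 192/1025)·82.1²/192 = 2.34532
  stratum 2: (950/3575)²·(1 − 151/950)·151.6²/151 = 9.0394
  stratum 3: (725/3575)²·(1 − 138/725)·605.4²/138 = 88.4361
  stratum 4: (875/3575)²·(1 − 187/875)·241.7²/187 = 14.7149
V̂(ȳ_st) = 114.536
SE(ȳ_st) = √114.536 = 10.7021

SE(ȳ_st) ≈ 10.7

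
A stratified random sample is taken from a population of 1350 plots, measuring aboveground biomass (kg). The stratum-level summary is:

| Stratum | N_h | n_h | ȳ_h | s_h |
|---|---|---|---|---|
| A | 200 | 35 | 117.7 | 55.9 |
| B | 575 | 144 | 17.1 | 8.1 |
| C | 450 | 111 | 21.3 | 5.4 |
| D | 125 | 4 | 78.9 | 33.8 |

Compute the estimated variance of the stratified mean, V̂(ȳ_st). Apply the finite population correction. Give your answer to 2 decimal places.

V̂(ȳ_st) ≈ 4.07

V̂(ȳ_st) = Σ W_h² (1 − n_h/N_h) s_h²/n_h, with W_h = N_h/N and N = 1350:
  stratum A: (200/1350)²·(1 − 35/200)·55.9²/35 = 1.6166
  stratum B: (575/1350)²·(1 − 144/575)·8.1²/144 = 0.0619562
  stratum C: (450/1350)²·(1 − 111/450)·5.4²/111 = 0.0219892
  stratum D: (125/1350)²·(1 − 4/125)·33.8²/4 = 2.37029
V̂(ȳ_st) = 4.07083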